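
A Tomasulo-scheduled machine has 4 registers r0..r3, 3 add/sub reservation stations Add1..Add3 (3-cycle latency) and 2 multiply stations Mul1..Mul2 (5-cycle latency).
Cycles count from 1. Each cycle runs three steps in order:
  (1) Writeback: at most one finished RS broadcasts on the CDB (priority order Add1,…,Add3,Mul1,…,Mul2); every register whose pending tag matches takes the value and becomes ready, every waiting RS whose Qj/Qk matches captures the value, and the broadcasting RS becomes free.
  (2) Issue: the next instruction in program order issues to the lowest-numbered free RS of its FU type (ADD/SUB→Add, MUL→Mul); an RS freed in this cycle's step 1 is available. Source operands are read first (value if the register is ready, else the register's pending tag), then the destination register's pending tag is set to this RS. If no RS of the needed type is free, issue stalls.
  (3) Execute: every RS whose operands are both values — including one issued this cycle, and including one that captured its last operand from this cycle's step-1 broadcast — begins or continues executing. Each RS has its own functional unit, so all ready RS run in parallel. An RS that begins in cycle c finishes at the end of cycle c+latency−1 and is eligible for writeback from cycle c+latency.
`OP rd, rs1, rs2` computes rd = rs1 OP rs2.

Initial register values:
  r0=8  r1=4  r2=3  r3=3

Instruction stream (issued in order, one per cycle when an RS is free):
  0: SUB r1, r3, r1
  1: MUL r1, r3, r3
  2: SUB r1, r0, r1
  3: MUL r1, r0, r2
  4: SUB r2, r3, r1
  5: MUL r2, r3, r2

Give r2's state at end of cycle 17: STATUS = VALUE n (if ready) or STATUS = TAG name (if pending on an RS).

STATUS = VALUE -63

cycle 1: issue SUB r1<-Add1 // r0:8,r1:Add1,r2:3,r3:3
cycle 2: issue MUL r1<-Mul1 // r0:8,r1:Mul1,r2:3,r3:3
cycle 3: issue SUB r1<-Add2 // r0:8,r1:Add2,r2:3,r3:3
cycle 4: CDB Add1=-1; issue MUL r1<-Mul2 // r0:8,r1:Mul2,r2:3,r3:3
cycle 5: issue SUB r2<-Add1 // r0:8,r1:Mul2,r2:Add1,r3:3
cycle 6: stall // r0:8,r1:Mul2,r2:Add1,r3:3
cycle 7: CDB Mul1=9; issue MUL r2<-Mul1 // r0:8,r1:Mul2,r2:Mul1,r3:3
cycle 8: - // r0:8,r1:Mul2,r2:Mul1,r3:3
cycle 9: CDB Mul2=24 // r0:8,r1:24,r2:Mul1,r3:3
cycle 10: CDB Add2=-1 // r0:8,r1:24,r2:Mul1,r3:3
cycle 11: - // r0:8,r1:24,r2:Mul1,r3:3
cycle 12: CDB Add1=-21 // r0:8,r1:24,r2:Mul1,r3:3
cycle 13: - // r0:8,r1:24,r2:Mul1,r3:3
cycle 14: - // r0:8,r1:24,r2:Mul1,r3:3
cycle 15: - // r0:8,r1:24,r2:Mul1,r3:3
cycle 16: - // r0:8,r1:24,r2:Mul1,r3:3
cycle 17: CDB Mul1=-63 // r0:8,r1:24,r2:-63,r3:3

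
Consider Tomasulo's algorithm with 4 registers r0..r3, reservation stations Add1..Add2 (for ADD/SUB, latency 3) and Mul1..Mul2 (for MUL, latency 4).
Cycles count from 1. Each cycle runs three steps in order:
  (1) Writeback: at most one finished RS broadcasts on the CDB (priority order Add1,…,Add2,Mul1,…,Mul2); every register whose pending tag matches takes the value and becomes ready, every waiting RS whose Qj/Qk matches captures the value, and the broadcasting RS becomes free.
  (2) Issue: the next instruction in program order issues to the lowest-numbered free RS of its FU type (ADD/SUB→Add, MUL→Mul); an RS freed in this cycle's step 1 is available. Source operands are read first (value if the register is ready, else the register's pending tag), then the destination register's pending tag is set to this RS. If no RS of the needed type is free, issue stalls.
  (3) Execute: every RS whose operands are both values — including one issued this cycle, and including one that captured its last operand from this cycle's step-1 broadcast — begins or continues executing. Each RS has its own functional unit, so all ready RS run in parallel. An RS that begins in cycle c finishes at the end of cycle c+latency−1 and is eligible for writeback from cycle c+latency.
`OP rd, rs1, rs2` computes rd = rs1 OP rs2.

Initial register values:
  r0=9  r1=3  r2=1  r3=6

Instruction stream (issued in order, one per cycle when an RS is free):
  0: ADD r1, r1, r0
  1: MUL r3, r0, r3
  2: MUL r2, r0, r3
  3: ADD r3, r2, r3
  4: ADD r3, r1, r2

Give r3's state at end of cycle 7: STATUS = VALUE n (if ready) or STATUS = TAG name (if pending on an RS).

STATUS = TAG Add2

cycle 1: issue ADD r1<-Add1 // r0:9,r1:Add1,r2:1,r3:6
cycle 2: issue MUL r3<-Mul1 // r0:9,r1:Add1,r2:1,r3:Mul1
cycle 3: issue MUL r2<-Mul2 // r0:9,r1:Add1,r2:Mul2,r3:Mul1
cycle 4: CDB Add1=12; issue ADD r3<-Add1 // r0:9,r1:12,r2:Mul2,r3:Add1
cycle 5: issue ADD r3<-Add2 // r0:9,r1:12,r2:Mul2,r3:Add2
cycle 6: CDB Mul1=54 // r0:9,r1:12,r2:Mul2,r3:Add2
cycle 7: - // r0:9,r1:12,r2:Mul2,r3:Add2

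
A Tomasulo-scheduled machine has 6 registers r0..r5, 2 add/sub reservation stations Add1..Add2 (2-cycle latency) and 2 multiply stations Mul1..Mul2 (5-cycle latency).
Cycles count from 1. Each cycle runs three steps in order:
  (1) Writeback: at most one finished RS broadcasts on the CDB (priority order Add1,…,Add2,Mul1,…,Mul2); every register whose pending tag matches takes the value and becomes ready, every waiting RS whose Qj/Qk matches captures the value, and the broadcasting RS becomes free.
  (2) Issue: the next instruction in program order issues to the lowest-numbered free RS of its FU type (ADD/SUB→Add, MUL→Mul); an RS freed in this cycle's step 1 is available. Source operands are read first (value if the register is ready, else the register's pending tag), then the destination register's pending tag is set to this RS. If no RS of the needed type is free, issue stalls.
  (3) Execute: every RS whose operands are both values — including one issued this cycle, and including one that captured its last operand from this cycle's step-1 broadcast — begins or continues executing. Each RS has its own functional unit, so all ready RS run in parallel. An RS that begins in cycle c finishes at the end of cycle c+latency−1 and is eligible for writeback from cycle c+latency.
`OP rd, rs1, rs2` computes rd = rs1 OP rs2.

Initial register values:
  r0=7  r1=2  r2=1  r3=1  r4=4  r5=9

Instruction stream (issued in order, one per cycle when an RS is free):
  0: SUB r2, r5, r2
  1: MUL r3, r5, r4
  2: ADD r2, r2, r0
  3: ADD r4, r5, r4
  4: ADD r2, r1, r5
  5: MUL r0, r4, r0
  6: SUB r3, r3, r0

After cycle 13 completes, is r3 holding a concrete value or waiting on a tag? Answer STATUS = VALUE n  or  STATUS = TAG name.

STATUS = VALUE -55

c1: issue SUB r2<-Add1 | r0:7,r1:2,r2:Add1,r3:1,r4:4,r5:9
c2: issue MUL r3<-Mul1 | r0:7,r1:2,r2:Add1,r3:Mul1,r4:4,r5:9
c3: CDB Add1=8; issue ADD r2<-Add1 | r0:7,r1:2,r2:Add1,r3:Mul1,r4:4,r5:9
c4: issue ADD r4<-Add2 | r0:7,r1:2,r2:Add1,r3:Mul1,r4:Add2,r5:9
c5: CDB Add1=15; issue ADD r2<-Add1 | r0:7,r1:2,r2:Add1,r3:Mul1,r4:Add2,r5:9
c6: CDB Add2=13; issue MUL r0<-Mul2 | r0:Mul2,r1:2,r2:Add1,r3:Mul1,r4:13,r5:9
c7: CDB Add1=11; issue SUB r3<-Add1 | r0:Mul2,r1:2,r2:11,r3:Add1,r4:13,r5:9
c8: CDB Mul1=36 | r0:Mul2,r1:2,r2:11,r3:Add1,r4:13,r5:9
c9: - | r0:Mul2,r1:2,r2:11,r3:Add1,r4:13,r5:9
c10: - | r0:Mul2,r1:2,r2:11,r3:Add1,r4:13,r5:9
c11: CDB Mul2=91 | r0:91,r1:2,r2:11,r3:Add1,r4:13,r5:9
c12: - | r0:91,r1:2,r2:11,r3:Add1,r4:13,r5:9
c13: CDB Add1=-55 | r0:91,r1:2,r2:11,r3:-55,r4:13,r5:9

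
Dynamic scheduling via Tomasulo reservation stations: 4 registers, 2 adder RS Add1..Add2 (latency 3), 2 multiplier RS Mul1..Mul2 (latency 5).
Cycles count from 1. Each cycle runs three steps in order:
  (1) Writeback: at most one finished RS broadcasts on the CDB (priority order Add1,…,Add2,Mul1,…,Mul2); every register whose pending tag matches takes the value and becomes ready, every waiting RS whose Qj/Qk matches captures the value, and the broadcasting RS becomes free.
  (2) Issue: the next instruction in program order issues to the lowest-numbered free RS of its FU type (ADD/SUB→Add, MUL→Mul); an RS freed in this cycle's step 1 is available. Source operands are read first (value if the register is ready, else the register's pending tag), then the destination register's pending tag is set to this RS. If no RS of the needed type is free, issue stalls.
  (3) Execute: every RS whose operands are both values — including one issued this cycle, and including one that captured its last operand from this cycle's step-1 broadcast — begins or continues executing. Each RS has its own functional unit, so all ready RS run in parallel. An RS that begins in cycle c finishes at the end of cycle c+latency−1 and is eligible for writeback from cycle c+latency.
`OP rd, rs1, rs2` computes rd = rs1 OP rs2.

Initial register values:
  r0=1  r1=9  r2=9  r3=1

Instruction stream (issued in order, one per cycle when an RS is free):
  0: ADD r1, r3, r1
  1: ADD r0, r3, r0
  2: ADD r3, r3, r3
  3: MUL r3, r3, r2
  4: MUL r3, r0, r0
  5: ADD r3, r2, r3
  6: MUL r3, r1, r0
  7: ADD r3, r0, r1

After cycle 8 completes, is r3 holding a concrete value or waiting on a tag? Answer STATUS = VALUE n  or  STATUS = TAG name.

cycle 1: issue ADD r1<-Add1 // r0:1,r1:Add1,r2:9,r3:1
cycle 2: issue ADD r0<-Add2 // r0:Add2,r1:Add1,r2:9,r3:1
cycle 3: stall // r0:Add2,r1:Add1,r2:9,r3:1
cycle 4: CDB Add1=10; issue ADD r3<-Add1 // r0:Add2,r1:10,r2:9,r3:Add1
cycle 5: CDB Add2=2; issue MUL r3<-Mul1 // r0:2,r1:10,r2:9,r3:Mul1
cycle 6: issue MUL r3<-Mul2 // r0:2,r1:10,r2:9,r3:Mul2
cycle 7: CDB Add1=2; issue ADD r3<-Add1 // r0:2,r1:10,r2:9,r3:Add1
cycle 8: stall // r0:2,r1:10,r2:9,r3:Add1

STATUS = TAG Add1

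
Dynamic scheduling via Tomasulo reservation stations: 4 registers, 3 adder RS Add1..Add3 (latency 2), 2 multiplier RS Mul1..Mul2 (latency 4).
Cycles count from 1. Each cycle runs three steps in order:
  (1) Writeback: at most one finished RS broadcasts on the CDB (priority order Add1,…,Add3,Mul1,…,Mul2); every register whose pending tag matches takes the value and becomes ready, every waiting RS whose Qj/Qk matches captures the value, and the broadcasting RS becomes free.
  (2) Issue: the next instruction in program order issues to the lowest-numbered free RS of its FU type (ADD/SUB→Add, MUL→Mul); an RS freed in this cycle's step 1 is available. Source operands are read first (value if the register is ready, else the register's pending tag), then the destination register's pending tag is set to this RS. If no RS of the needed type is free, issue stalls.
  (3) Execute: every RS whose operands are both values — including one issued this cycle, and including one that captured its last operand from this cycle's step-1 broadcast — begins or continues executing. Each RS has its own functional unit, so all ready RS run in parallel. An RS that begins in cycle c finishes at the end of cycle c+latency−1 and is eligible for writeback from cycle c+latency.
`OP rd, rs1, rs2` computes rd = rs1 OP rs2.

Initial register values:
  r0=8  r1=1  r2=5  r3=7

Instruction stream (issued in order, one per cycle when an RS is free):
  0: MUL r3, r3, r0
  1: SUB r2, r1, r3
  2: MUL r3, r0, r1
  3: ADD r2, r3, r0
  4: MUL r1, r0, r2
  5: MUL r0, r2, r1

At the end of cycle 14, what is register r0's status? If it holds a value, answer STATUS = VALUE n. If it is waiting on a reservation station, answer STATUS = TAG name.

STATUS = TAG Mul2

cycle 1: issue MUL r3<-Mul1 // r0:8,r1:1,r2:5,r3:Mul1
cycle 2: issue SUB r2<-Add1 // r0:8,r1:1,r2:Add1,r3:Mul1
cycle 3: issue MUL r3<-Mul2 // r0:8,r1:1,r2:Add1,r3:Mul2
cycle 4: issue ADD r2<-Add2 // r0:8,r1:1,r2:Add2,r3:Mul2
cycle 5: CDB Mul1=56; issue MUL r1<-Mul1 // r0:8,r1:Mul1,r2:Add2,r3:Mul2
cycle 6: stall // r0:8,r1:Mul1,r2:Add2,r3:Mul2
cycle 7: CDB Add1=-55; stall // r0:8,r1:Mul1,r2:Add2,r3:Mul2
cycle 8: CDB Mul2=8; issue MUL r0<-Mul2 // r0:Mul2,r1:Mul1,r2:Add2,r3:8
cycle 9: - // r0:Mul2,r1:Mul1,r2:Add2,r3:8
cycle 10: CDB Add2=16 // r0:Mul2,r1:Mul1,r2:16,r3:8
cycle 11: - // r0:Mul2,r1:Mul1,r2:16,r3:8
cycle 12: - // r0:Mul2,r1:Mul1,r2:16,r3:8
cycle 13: - // r0:Mul2,r1:Mul1,r2:16,r3:8
cycle 14: CDB Mul1=128 // r0:Mul2,r1:128,r2:16,r3:8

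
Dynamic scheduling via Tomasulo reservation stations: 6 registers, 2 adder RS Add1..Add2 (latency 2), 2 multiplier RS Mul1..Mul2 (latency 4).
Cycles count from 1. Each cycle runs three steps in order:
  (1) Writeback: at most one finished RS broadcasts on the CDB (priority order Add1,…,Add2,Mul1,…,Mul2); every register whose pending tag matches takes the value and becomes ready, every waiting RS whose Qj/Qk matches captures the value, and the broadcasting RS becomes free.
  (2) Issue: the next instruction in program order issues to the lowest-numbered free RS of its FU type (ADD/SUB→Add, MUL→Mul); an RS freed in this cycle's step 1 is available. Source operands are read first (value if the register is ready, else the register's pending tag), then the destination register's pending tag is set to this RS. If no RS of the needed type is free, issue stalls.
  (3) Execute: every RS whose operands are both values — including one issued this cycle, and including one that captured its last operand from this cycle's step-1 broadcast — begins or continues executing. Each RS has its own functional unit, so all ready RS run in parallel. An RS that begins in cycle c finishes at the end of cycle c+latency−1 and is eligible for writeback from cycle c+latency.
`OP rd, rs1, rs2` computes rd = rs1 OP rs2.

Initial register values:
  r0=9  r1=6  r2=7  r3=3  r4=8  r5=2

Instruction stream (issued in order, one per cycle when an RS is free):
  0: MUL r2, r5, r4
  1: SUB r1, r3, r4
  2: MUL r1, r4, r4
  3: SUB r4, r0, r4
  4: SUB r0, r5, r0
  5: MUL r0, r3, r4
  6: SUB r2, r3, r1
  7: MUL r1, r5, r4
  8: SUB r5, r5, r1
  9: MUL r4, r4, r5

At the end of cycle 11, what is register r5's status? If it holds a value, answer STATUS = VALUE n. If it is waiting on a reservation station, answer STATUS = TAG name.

STATUS = TAG Add2

cycle 1: issue MUL r2<-Mul1 // r0:9,r1:6,r2:Mul1,r3:3,r4:8,r5:2
cycle 2: issue SUB r1<-Add1 // r0:9,r1:Add1,r2:Mul1,r3:3,r4:8,r5:2
cycle 3: issue MUL r1<-Mul2 // r0:9,r1:Mul2,r2:Mul1,r3:3,r4:8,r5:2
cycle 4: CDB Add1=-5; issue SUB r4<-Add1 // r0:9,r1:Mul2,r2:Mul1,r3:3,r4:Add1,r5:2
cycle 5: CDB Mul1=16; issue SUB r0<-Add2 // r0:Add2,r1:Mul2,r2:16,r3:3,r4:Add1,r5:2
cycle 6: CDB Add1=1; issue MUL r0<-Mul1 // r0:Mul1,r1:Mul2,r2:16,r3:3,r4:1,r5:2
cycle 7: CDB Add2=-7; issue SUB r2<-Add1 // r0:Mul1,r1:Mul2,r2:Add1,r3:3,r4:1,r5:2
cycle 8: CDB Mul2=64; issue MUL r1<-Mul2 // r0:Mul1,r1:Mul2,r2:Add1,r3:3,r4:1,r5:2
cycle 9: issue SUB r5<-Add2 // r0:Mul1,r1:Mul2,r2:Add1,r3:3,r4:1,r5:Add2
cycle 10: CDB Add1=-61; stall // r0:Mul1,r1:Mul2,r2:-61,r3:3,r4:1,r5:Add2
cycle 11: CDB Mul1=3; issue MUL r4<-Mul1 // r0:3,r1:Mul2,r2:-61,r3:3,r4:Mul1,r5:Add2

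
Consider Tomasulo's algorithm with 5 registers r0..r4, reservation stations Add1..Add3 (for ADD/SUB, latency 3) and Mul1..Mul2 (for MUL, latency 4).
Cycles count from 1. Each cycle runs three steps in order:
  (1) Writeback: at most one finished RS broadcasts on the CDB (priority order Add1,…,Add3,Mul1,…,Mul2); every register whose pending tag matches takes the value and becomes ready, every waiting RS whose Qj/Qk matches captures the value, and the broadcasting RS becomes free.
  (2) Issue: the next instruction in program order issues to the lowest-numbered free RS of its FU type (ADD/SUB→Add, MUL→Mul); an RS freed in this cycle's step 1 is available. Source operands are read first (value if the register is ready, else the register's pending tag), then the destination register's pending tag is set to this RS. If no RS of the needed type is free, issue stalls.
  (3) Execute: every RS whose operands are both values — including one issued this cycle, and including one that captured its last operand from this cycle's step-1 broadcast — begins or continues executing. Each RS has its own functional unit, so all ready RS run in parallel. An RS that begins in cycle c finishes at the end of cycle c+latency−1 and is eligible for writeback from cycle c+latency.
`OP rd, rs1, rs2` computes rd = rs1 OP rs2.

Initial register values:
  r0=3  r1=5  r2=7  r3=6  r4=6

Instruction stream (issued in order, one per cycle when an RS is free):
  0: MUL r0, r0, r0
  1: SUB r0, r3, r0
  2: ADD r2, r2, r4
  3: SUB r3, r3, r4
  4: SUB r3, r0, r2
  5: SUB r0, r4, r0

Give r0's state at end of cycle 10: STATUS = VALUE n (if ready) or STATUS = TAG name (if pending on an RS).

cycle 1: issue MUL r0<-Mul1 // r0:Mul1,r1:5,r2:7,r3:6,r4:6
cycle 2: issue SUB r0<-Add1 // r0:Add1,r1:5,r2:7,r3:6,r4:6
cycle 3: issue ADD r2<-Add2 // r0:Add1,r1:5,r2:Add2,r3:6,r4:6
cycle 4: issue SUB r3<-Add3 // r0:Add1,r1:5,r2:Add2,r3:Add3,r4:6
cycle 5: CDB Mul1=9; stall // r0:Add1,r1:5,r2:Add2,r3:Add3,r4:6
cycle 6: CDB Add2=13; issue SUB r3<-Add2 // r0:Add1,r1:5,r2:13,r3:Add2,r4:6
cycle 7: CDB Add3=0; issue SUB r0<-Add3 // r0:Add3,r1:5,r2:13,r3:Add2,r4:6
cycle 8: CDB Add1=-3 // r0:Add3,r1:5,r2:13,r3:Add2,r4:6
cycle 9: - // r0:Add3,r1:5,r2:13,r3:Add2,r4:6
cycle 10: - // r0:Add3,r1:5,r2:13,r3:Add2,r4:6

STATUS = TAG Add3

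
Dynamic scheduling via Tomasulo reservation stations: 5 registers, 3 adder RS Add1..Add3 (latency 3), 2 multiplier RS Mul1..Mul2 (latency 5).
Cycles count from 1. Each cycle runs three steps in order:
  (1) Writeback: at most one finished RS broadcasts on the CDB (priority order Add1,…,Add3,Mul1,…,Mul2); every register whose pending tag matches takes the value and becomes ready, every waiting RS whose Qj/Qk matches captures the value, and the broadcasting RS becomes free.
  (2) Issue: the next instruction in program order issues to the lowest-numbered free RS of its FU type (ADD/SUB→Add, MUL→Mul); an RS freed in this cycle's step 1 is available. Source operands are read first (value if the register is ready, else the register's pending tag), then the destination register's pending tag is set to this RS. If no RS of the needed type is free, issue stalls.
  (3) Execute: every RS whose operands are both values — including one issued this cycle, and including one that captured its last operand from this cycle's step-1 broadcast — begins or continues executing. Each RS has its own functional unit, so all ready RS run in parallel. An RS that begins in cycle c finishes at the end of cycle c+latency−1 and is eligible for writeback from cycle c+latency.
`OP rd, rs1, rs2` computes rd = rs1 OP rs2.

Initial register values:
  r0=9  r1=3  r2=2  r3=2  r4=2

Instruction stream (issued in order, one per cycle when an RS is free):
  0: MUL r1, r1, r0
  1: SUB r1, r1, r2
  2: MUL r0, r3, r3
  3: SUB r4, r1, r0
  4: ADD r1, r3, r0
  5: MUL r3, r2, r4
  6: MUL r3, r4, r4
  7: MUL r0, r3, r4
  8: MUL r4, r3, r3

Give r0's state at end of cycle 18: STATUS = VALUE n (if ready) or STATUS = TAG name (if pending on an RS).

cycle 1: issue MUL r1<-Mul1 // r0:9,r1:Mul1,r2:2,r3:2,r4:2
cycle 2: issue SUB r1<-Add1 // r0:9,r1:Add1,r2:2,r3:2,r4:2
cycle 3: issue MUL r0<-Mul2 // r0:Mul2,r1:Add1,r2:2,r3:2,r4:2
cycle 4: issue SUB r4<-Add2 // r0:Mul2,r1:Add1,r2:2,r3:2,r4:Add2
cycle 5: issue ADD r1<-Add3 // r0:Mul2,r1:Add3,r2:2,r3:2,r4:Add2
cycle 6: CDB Mul1=27; issue MUL r3<-Mul1 // r0:Mul2,r1:Add3,r2:2,r3:Mul1,r4:Add2
cycle 7: stall // r0:Mul2,r1:Add3,r2:2,r3:Mul1,r4:Add2
cycle 8: CDB Mul2=4; issue MUL r3<-Mul2 // r0:4,r1:Add3,r2:2,r3:Mul2,r4:Add2
cycle 9: CDB Add1=25; stall // r0:4,r1:Add3,r2:2,r3:Mul2,r4:Add2
cycle 10: stall // r0:4,r1:Add3,r2:2,r3:Mul2,r4:Add2
cycle 11: CDB Add3=6; stall // r0:4,r1:6,r2:2,r3:Mul2,r4:Add2
cycle 12: CDB Add2=21; stall // r0:4,r1:6,r2:2,r3:Mul2,r4:21
cycle 13: stall // r0:4,r1:6,r2:2,r3:Mul2,r4:21
cycle 14: stall // r0:4,r1:6,r2:2,r3:Mul2,r4:21
cycle 15: stall // r0:4,r1:6,r2:2,r3:Mul2,r4:21
cycle 16: stall // r0:4,r1:6,r2:2,r3:Mul2,r4:21
cycle 17: CDB Mul1=42; issue MUL r0<-Mul1 // r0:Mul1,r1:6,r2:2,r3:Mul2,r4:21
cycle 18: CDB Mul2=441; issue MUL r4<-Mul2 // r0:Mul1,r1:6,r2:2,r3:441,r4:Mul2

STATUS = TAG Mul1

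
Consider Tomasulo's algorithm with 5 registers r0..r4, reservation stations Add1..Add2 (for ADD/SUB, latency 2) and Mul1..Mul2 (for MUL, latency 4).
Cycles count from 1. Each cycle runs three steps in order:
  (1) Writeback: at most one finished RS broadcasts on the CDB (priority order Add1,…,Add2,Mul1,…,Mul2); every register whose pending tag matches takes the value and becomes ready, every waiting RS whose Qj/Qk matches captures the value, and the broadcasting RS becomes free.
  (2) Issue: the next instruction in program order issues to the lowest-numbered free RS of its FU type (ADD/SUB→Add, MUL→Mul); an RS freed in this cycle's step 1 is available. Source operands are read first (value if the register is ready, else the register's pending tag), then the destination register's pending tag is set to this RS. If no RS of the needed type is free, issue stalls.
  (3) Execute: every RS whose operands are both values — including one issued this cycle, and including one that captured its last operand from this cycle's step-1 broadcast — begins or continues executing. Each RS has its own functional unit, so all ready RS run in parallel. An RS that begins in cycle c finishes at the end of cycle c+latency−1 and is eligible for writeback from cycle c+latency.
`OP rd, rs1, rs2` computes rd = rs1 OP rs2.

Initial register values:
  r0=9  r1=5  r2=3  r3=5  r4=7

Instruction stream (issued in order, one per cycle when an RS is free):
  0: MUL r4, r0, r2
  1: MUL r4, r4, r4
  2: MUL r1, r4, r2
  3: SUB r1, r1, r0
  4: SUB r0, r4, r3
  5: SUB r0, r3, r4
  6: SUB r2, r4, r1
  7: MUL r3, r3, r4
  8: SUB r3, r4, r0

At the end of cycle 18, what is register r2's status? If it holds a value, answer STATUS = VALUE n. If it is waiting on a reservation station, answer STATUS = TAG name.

STATUS = TAG Add2

cycle 1: issue MUL r4<-Mul1 // r0:9,r1:5,r2:3,r3:5,r4:Mul1
cycle 2: issue MUL r4<-Mul2 // r0:9,r1:5,r2:3,r3:5,r4:Mul2
cycle 3: stall // r0:9,r1:5,r2:3,r3:5,r4:Mul2
cycle 4: stall // r0:9,r1:5,r2:3,r3:5,r4:Mul2
cycle 5: CDB Mul1=27; issue MUL r1<-Mul1 // r0:9,r1:Mul1,r2:3,r3:5,r4:Mul2
cycle 6: issue SUB r1<-Add1 // r0:9,r1:Add1,r2:3,r3:5,r4:Mul2
cycle 7: issue SUB r0<-Add2 // r0:Add2,r1:Add1,r2:3,r3:5,r4:Mul2
cycle 8: stall // r0:Add2,r1:Add1,r2:3,r3:5,r4:Mul2
cycle 9: CDB Mul2=729; stall // r0:Add2,r1:Add1,r2:3,r3:5,r4:729
cycle 10: stall // r0:Add2,r1:Add1,r2:3,r3:5,r4:729
cycle 11: CDB Add2=724; issue SUB r0<-Add2 // r0:Add2,r1:Add1,r2:3,r3:5,r4:729
cycle 12: stall // r0:Add2,r1:Add1,r2:3,r3:5,r4:729
cycle 13: CDB Add2=-724; issue SUB r2<-Add2 // r0:-724,r1:Add1,r2:Add2,r3:5,r4:729
cycle 14: CDB Mul1=2187; issue MUL r3<-Mul1 // r0:-724,r1:Add1,r2:Add2,r3:Mul1,r4:729
cycle 15: stall // r0:-724,r1:Add1,r2:Add2,r3:Mul1,r4:729
cycle 16: CDB Add1=2178; issue SUB r3<-Add1 // r0:-724,r1:2178,r2:Add2,r3:Add1,r4:729
cycle 17: - // r0:-724,r1:2178,r2:Add2,r3:Add1,r4:729
cycle 18: CDB Add1=1453 // r0:-724,r1:2178,r2:Add2,r3:1453,r4:729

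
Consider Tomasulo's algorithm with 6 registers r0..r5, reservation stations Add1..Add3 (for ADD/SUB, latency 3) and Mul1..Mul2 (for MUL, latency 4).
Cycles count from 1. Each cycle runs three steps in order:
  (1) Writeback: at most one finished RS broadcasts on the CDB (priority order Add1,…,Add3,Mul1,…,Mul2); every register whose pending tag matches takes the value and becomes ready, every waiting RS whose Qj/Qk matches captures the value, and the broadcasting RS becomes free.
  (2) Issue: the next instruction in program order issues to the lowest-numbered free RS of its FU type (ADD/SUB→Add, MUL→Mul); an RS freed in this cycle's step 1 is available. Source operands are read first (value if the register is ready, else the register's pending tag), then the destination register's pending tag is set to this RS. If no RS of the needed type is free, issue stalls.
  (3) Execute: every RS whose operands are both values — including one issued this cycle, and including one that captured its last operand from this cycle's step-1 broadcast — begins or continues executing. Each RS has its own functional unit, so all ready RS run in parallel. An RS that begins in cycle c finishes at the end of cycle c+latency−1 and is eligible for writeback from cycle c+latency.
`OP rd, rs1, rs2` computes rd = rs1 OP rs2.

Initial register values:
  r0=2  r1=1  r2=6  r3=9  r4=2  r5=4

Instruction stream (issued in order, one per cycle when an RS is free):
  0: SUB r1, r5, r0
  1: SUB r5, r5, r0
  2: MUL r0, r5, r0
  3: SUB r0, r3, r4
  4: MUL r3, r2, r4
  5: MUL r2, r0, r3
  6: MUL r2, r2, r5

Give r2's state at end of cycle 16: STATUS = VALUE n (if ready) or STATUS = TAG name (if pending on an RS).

STATUS = TAG Mul2

c1: issue SUB r1<-Add1 | r0:2,r1:Add1,r2:6,r3:9,r4:2,r5:4
c2: issue SUB r5<-Add2 | r0:2,r1:Add1,r2:6,r3:9,r4:2,r5:Add2
c3: issue MUL r0<-Mul1 | r0:Mul1,r1:Add1,r2:6,r3:9,r4:2,r5:Add2
c4: CDB Add1=2; issue SUB r0<-Add1 | r0:Add1,r1:2,r2:6,r3:9,r4:2,r5:Add2
c5: CDB Add2=2; issue MUL r3<-Mul2 | r0:Add1,r1:2,r2:6,r3:Mul2,r4:2,r5:2
c6: stall | r0:Add1,r1:2,r2:6,r3:Mul2,r4:2,r5:2
c7: CDB Add1=7; stall | r0:7,r1:2,r2:6,r3:Mul2,r4:2,r5:2
c8: stall | r0:7,r1:2,r2:6,r3:Mul2,r4:2,r5:2
c9: CDB Mul1=4; issue MUL r2<-Mul1 | r0:7,r1:2,r2:Mul1,r3:Mul2,r4:2,r5:2
c10: CDB Mul2=12; issue MUL r2<-Mul2 | r0:7,r1:2,r2:Mul2,r3:12,r4:2,r5:2
c11: - | r0:7,r1:2,r2:Mul2,r3:12,r4:2,r5:2
c12: - | r0:7,r1:2,r2:Mul2,r3:12,r4:2,r5:2
c13: - | r0:7,r1:2,r2:Mul2,r3:12,r4:2,r5:2
c14: CDB Mul1=84 | r0:7,r1:2,r2:Mul2,r3:12,r4:2,r5:2
c15: - | r0:7,r1:2,r2:Mul2,r3:12,r4:2,r5:2
c16: - | r0:7,r1:2,r2:Mul2,r3:12,r4:2,r5:2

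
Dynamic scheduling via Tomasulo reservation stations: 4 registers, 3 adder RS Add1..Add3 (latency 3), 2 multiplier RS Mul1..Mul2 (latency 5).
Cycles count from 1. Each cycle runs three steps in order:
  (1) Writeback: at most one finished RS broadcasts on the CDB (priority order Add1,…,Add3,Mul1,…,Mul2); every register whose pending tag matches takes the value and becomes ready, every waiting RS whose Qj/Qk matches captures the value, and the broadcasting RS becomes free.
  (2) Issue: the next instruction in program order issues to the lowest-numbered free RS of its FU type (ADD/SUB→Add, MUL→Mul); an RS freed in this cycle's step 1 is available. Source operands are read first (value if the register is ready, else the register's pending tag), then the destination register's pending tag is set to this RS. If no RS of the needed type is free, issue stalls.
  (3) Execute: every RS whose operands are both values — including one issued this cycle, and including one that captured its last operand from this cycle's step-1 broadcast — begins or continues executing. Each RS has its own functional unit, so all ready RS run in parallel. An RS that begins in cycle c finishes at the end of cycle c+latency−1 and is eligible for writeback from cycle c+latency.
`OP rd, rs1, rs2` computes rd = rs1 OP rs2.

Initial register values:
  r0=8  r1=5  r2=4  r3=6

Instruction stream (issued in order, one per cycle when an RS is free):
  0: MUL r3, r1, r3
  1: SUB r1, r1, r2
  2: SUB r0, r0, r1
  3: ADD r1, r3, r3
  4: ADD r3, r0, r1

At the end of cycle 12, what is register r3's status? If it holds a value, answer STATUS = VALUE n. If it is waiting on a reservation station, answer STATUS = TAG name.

c1: issue MUL r3<-Mul1 | r0:8,r1:5,r2:4,r3:Mul1
c2: issue SUB r1<-Add1 | r0:8,r1:Add1,r2:4,r3:Mul1
c3: issue SUB r0<-Add2 | r0:Add2,r1:Add1,r2:4,r3:Mul1
c4: issue ADD r1<-Add3 | r0:Add2,r1:Add3,r2:4,r3:Mul1
c5: CDB Add1=1; issue ADD r3<-Add1 | r0:Add2,r1:Add3,r2:4,r3:Add1
c6: CDB Mul1=30 | r0:Add2,r1:Add3,r2:4,r3:Add1
c7: - | r0:Add2,r1:Add3,r2:4,r3:Add1
c8: CDB Add2=7 | r0:7,r1:Add3,r2:4,r3:Add1
c9: CDB Add3=60 | r0:7,r1:60,r2:4,r3:Add1
c10: - | r0:7,r1:60,r2:4,r3:Add1
c11: - | r0:7,r1:60,r2:4,r3:Add1
c12: CDB Add1=67 | r0:7,r1:60,r2:4,r3:67

STATUS = VALUE 67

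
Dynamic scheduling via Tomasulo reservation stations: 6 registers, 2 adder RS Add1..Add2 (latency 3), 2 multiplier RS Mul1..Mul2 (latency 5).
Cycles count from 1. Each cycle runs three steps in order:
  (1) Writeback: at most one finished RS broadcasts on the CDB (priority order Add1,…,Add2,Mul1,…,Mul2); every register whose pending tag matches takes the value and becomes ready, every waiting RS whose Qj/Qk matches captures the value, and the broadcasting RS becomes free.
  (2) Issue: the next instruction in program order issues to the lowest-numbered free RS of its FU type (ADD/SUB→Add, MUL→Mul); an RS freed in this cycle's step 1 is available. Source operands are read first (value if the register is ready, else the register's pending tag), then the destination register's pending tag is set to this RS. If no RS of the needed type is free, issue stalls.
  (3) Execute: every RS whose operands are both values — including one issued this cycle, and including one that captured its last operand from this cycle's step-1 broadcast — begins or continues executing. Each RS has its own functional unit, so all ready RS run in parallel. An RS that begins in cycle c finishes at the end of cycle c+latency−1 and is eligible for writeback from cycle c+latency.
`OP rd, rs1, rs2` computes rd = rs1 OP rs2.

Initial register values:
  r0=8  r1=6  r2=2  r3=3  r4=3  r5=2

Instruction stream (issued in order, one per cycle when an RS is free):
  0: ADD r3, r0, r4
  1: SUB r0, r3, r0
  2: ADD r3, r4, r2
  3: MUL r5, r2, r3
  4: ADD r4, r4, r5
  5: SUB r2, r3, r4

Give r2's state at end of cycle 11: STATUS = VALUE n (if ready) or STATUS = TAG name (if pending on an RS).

cycle 1: issue ADD r3<-Add1 // r0:8,r1:6,r2:2,r3:Add1,r4:3,r5:2
cycle 2: issue SUB r0<-Add2 // r0:Add2,r1:6,r2:2,r3:Add1,r4:3,r5:2
cycle 3: stall // r0:Add2,r1:6,r2:2,r3:Add1,r4:3,r5:2
cycle 4: CDB Add1=11; issue ADD r3<-Add1 // r0:Add2,r1:6,r2:2,r3:Add1,r4:3,r5:2
cycle 5: issue MUL r5<-Mul1 // r0:Add2,r1:6,r2:2,r3:Add1,r4:3,r5:Mul1
cycle 6: stall // r0:Add2,r1:6,r2:2,r3:Add1,r4:3,r5:Mul1
cycle 7: CDB Add1=5; issue ADD r4<-Add1 // r0:Add2,r1:6,r2:2,r3:5,r4:Add1,r5:Mul1
cycle 8: CDB Add2=3; issue SUB r2<-Add2 // r0:3,r1:6,r2:Add2,r3:5,r4:Add1,r5:Mul1
cycle 9: - // r0:3,r1:6,r2:Add2,r3:5,r4:Add1,r5:Mul1
cycle 10: - // r0:3,r1:6,r2:Add2,r3:5,r4:Add1,r5:Mul1
cycle 11: - // r0:3,r1:6,r2:Add2,r3:5,r4:Add1,r5:Mul1

STATUS = TAG Add2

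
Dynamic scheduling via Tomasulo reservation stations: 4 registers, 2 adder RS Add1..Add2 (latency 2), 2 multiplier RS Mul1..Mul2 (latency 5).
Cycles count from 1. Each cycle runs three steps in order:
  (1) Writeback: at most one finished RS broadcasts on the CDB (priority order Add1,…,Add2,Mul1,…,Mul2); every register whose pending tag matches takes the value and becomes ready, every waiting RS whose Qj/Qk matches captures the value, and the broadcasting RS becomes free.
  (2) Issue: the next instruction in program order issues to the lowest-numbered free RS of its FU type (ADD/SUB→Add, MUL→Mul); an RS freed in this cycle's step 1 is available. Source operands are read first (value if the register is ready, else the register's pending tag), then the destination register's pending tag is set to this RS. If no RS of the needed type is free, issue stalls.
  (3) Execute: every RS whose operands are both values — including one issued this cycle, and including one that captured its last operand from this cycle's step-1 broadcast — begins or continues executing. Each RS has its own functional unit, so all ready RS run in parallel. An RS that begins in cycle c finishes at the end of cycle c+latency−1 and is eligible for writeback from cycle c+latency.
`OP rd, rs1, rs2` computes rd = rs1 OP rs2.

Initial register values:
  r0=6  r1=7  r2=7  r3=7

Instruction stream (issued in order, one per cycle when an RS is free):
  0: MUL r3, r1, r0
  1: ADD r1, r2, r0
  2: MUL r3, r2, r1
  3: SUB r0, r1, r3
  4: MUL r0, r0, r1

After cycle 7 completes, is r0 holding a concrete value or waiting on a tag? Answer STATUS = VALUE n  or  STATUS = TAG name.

STATUS = TAG Mul1

c1: issue MUL r3<-Mul1 | r0:6,r1:7,r2:7,r3:Mul1
c2: issue ADD r1<-Add1 | r0:6,r1:Add1,r2:7,r3:Mul1
c3: issue MUL r3<-Mul2 | r0:6,r1:Add1,r2:7,r3:Mul2
c4: CDB Add1=13; issue SUB r0<-Add1 | r0:Add1,r1:13,r2:7,r3:Mul2
c5: stall | r0:Add1,r1:13,r2:7,r3:Mul2
c6: CDB Mul1=42; issue MUL r0<-Mul1 | r0:Mul1,r1:13,r2:7,r3:Mul2
c7: - | r0:Mul1,r1:13,r2:7,r3:Mul2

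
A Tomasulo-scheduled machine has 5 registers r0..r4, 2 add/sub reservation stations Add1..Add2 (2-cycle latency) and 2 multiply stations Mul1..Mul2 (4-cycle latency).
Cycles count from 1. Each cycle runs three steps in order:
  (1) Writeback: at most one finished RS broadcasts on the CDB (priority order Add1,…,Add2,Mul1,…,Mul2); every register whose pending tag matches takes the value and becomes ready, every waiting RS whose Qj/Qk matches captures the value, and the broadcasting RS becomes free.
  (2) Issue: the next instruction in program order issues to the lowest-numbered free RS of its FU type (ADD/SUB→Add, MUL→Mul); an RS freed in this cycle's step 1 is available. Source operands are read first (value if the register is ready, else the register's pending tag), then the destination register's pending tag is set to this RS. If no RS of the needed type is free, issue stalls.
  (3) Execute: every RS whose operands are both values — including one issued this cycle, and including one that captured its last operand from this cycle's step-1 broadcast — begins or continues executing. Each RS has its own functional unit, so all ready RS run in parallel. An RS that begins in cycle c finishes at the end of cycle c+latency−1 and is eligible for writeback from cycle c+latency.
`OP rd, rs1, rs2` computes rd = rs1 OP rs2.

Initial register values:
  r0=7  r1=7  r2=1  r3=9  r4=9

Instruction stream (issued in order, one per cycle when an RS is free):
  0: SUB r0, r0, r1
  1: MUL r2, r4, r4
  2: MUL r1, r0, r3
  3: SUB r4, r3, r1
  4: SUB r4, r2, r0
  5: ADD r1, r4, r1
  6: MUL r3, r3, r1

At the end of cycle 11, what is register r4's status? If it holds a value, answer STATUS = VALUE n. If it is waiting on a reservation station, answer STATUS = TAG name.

cycle 1: issue SUB r0<-Add1 // r0:Add1,r1:7,r2:1,r3:9,r4:9
cycle 2: issue MUL r2<-Mul1 // r0:Add1,r1:7,r2:Mul1,r3:9,r4:9
cycle 3: CDB Add1=0; issue MUL r1<-Mul2 // r0:0,r1:Mul2,r2:Mul1,r3:9,r4:9
cycle 4: issue SUB r4<-Add1 // r0:0,r1:Mul2,r2:Mul1,r3:9,r4:Add1
cycle 5: issue SUB r4<-Add2 // r0:0,r1:Mul2,r2:Mul1,r3:9,r4:Add2
cycle 6: CDB Mul1=81; stall // r0:0,r1:Mul2,r2:81,r3:9,r4:Add2
cycle 7: CDB Mul2=0; stall // r0:0,r1:0,r2:81,r3:9,r4:Add2
cycle 8: CDB Add2=81; issue ADD r1<-Add2 // r0:0,r1:Add2,r2:81,r3:9,r4:81
cycle 9: CDB Add1=9; issue MUL r3<-Mul1 // r0:0,r1:Add2,r2:81,r3:Mul1,r4:81
cycle 10: CDB Add2=81 // r0:0,r1:81,r2:81,r3:Mul1,r4:81
cycle 11: - // r0:0,r1:81,r2:81,r3:Mul1,r4:81

STATUS = VALUE 81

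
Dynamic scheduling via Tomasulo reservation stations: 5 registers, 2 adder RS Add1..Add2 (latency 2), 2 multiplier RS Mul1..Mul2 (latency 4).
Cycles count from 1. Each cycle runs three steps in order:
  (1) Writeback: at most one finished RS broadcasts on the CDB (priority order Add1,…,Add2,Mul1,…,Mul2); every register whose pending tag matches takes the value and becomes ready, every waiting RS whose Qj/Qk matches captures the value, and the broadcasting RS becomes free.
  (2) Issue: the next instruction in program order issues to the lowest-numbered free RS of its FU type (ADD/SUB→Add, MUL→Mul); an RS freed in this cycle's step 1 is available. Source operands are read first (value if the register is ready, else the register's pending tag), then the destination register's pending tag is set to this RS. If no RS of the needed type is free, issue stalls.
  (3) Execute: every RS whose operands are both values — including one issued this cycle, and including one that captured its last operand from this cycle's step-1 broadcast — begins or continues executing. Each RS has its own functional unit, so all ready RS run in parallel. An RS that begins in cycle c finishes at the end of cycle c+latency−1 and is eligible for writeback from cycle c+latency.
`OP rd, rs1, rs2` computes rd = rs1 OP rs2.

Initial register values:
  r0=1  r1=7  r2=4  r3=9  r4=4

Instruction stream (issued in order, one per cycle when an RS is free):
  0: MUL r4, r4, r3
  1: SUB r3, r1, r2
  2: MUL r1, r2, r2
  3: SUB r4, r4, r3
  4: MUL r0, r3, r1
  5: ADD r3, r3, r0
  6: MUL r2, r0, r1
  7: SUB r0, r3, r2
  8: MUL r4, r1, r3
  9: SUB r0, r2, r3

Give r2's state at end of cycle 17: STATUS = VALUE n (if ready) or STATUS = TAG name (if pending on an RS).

c1: issue MUL r4<-Mul1 | r0:1,r1:7,r2:4,r3:9,r4:Mul1
c2: issue SUB r3<-Add1 | r0:1,r1:7,r2:4,r3:Add1,r4:Mul1
c3: issue MUL r1<-Mul2 | r0:1,r1:Mul2,r2:4,r3:Add1,r4:Mul1
c4: CDB Add1=3; issue SUB r4<-Add1 | r0:1,r1:Mul2,r2:4,r3:3,r4:Add1
c5: CDB Mul1=36; issue MUL r0<-Mul1 | r0:Mul1,r1:Mul2,r2:4,r3:3,r4:Add1
c6: issue ADD r3<-Add2 | r0:Mul1,r1:Mul2,r2:4,r3:Add2,r4:Add1
c7: CDB Add1=33; stall | r0:Mul1,r1:Mul2,r2:4,r3:Add2,r4:33
c8: CDB Mul2=16; issue MUL r2<-Mul2 | r0:Mul1,r1:16,r2:Mul2,r3:Add2,r4:33
c9: issue SUB r0<-Add1 | r0:Add1,r1:16,r2:Mul2,r3:Add2,r4:33
c10: stall | r0:Add1,r1:16,r2:Mul2,r3:Add2,r4:33
c11: stall | r0:Add1,r1:16,r2:Mul2,r3:Add2,r4:33
c12: CDB Mul1=48; issue MUL r4<-Mul1 | r0:Add1,r1:16,r2:Mul2,r3:Add2,r4:Mul1
c13: stall | r0:Add1,r1:16,r2:Mul2,r3:Add2,r4:Mul1
c14: CDB Add2=51; issue SUB r0<-Add2 | r0:Add2,r1:16,r2:Mul2,r3:51,r4:Mul1
c15: - | r0:Add2,r1:16,r2:Mul2,r3:51,r4:Mul1
c16: CDB Mul2=768 | r0:Add2,r1:16,r2:768,r3:51,r4:Mul1
c17: - | r0:Add2,r1:16,r2:768,r3:51,r4:Mul1

STATUS = VALUE 768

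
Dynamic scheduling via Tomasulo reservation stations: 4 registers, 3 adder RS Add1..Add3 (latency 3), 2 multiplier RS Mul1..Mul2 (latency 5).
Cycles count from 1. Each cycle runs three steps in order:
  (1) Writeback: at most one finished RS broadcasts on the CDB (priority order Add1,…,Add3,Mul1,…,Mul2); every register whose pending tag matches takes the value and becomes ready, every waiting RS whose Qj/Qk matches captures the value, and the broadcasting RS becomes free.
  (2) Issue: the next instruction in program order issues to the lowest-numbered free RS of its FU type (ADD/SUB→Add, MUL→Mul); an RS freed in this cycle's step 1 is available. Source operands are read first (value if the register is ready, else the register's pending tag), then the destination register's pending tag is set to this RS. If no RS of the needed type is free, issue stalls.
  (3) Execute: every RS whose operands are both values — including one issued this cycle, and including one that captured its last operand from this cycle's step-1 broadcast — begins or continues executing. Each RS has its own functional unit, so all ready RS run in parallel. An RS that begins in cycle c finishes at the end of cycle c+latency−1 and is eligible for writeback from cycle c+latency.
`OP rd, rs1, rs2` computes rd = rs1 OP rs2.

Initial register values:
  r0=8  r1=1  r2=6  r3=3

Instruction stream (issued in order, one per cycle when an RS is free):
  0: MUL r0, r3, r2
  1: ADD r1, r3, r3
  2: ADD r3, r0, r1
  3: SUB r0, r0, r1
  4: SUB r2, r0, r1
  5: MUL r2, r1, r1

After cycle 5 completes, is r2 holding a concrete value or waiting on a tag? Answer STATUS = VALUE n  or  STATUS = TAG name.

STATUS = TAG Add1

cycle 1: issue MUL r0<-Mul1 // r0:Mul1,r1:1,r2:6,r3:3
cycle 2: issue ADD r1<-Add1 // r0:Mul1,r1:Add1,r2:6,r3:3
cycle 3: issue ADD r3<-Add2 // r0:Mul1,r1:Add1,r2:6,r3:Add2
cycle 4: issue SUB r0<-Add3 // r0:Add3,r1:Add1,r2:6,r3:Add2
cycle 5: CDB Add1=6; issue SUB r2<-Add1 // r0:Add3,r1:6,r2:Add1,r3:Add2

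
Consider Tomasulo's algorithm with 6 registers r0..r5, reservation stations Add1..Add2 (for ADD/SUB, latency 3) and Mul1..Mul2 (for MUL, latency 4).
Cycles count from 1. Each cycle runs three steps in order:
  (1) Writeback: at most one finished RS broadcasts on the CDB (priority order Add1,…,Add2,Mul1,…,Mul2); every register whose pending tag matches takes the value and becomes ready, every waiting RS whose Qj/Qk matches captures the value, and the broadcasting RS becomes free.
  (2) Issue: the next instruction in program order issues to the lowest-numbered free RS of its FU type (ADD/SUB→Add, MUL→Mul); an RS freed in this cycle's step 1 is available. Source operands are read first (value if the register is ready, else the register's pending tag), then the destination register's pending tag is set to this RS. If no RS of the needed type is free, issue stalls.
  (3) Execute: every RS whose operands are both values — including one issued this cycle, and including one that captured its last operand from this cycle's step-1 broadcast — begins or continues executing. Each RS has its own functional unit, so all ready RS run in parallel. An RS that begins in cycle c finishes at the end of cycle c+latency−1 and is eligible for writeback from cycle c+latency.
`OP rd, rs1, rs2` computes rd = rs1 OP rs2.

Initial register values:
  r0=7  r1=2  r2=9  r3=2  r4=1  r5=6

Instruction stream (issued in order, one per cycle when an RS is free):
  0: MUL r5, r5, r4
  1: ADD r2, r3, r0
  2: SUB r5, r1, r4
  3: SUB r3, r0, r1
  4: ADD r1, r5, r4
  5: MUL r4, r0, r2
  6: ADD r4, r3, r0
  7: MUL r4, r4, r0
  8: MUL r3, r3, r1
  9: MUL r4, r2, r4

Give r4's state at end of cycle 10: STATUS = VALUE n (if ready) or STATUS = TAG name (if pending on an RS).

STATUS = TAG Mul2

cycle 1: issue MUL r5<-Mul1 // r0:7,r1:2,r2:9,r3:2,r4:1,r5:Mul1
cycle 2: issue ADD r2<-Add1 // r0:7,r1:2,r2:Add1,r3:2,r4:1,r5:Mul1
cycle 3: issue SUB r5<-Add2 // r0:7,r1:2,r2:Add1,r3:2,r4:1,r5:Add2
cycle 4: stall // r0:7,r1:2,r2:Add1,r3:2,r4:1,r5:Add2
cycle 5: CDB Add1=9; issue SUB r3<-Add1 // r0:7,r1:2,r2:9,r3:Add1,r4:1,r5:Add2
cycle 6: CDB Add2=1; issue ADD r1<-Add2 // r0:7,r1:Add2,r2:9,r3:Add1,r4:1,r5:1
cycle 7: CDB Mul1=6; issue MUL r4<-Mul1 // r0:7,r1:Add2,r2:9,r3:Add1,r4:Mul1,r5:1
cycle 8: CDB Add1=5; issue ADD r4<-Add1 // r0:7,r1:Add2,r2:9,r3:5,r4:Add1,r5:1
cycle 9: CDB Add2=2; issue MUL r4<-Mul2 // r0:7,r1:2,r2:9,r3:5,r4:Mul2,r5:1
cycle 10: stall // r0:7,r1:2,r2:9,r3:5,r4:Mul2,r5:1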